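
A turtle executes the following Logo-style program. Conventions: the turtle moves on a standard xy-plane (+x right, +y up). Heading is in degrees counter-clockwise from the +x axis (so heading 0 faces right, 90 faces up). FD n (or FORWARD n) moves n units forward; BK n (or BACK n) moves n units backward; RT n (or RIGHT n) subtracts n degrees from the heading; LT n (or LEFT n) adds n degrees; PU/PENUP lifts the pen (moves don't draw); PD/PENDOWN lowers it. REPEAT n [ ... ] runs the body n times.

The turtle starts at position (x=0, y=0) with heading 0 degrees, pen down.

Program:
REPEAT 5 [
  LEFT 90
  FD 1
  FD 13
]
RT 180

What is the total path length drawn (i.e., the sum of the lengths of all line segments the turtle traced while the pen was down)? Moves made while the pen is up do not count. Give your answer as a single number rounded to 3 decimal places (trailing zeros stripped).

Executing turtle program step by step:
Start: pos=(0,0), heading=0, pen down
REPEAT 5 [
  -- iteration 1/5 --
  LT 90: heading 0 -> 90
  FD 1: (0,0) -> (0,1) [heading=90, draw]
  FD 13: (0,1) -> (0,14) [heading=90, draw]
  -- iteration 2/5 --
  LT 90: heading 90 -> 180
  FD 1: (0,14) -> (-1,14) [heading=180, draw]
  FD 13: (-1,14) -> (-14,14) [heading=180, draw]
  -- iteration 3/5 --
  LT 90: heading 180 -> 270
  FD 1: (-14,14) -> (-14,13) [heading=270, draw]
  FD 13: (-14,13) -> (-14,0) [heading=270, draw]
  -- iteration 4/5 --
  LT 90: heading 270 -> 0
  FD 1: (-14,0) -> (-13,0) [heading=0, draw]
  FD 13: (-13,0) -> (0,0) [heading=0, draw]
  -- iteration 5/5 --
  LT 90: heading 0 -> 90
  FD 1: (0,0) -> (0,1) [heading=90, draw]
  FD 13: (0,1) -> (0,14) [heading=90, draw]
]
RT 180: heading 90 -> 270
Final: pos=(0,14), heading=270, 10 segment(s) drawn

Segment lengths:
  seg 1: (0,0) -> (0,1), length = 1
  seg 2: (0,1) -> (0,14), length = 13
  seg 3: (0,14) -> (-1,14), length = 1
  seg 4: (-1,14) -> (-14,14), length = 13
  seg 5: (-14,14) -> (-14,13), length = 1
  seg 6: (-14,13) -> (-14,0), length = 13
  seg 7: (-14,0) -> (-13,0), length = 1
  seg 8: (-13,0) -> (0,0), length = 13
  seg 9: (0,0) -> (0,1), length = 1
  seg 10: (0,1) -> (0,14), length = 13
Total = 70

Answer: 70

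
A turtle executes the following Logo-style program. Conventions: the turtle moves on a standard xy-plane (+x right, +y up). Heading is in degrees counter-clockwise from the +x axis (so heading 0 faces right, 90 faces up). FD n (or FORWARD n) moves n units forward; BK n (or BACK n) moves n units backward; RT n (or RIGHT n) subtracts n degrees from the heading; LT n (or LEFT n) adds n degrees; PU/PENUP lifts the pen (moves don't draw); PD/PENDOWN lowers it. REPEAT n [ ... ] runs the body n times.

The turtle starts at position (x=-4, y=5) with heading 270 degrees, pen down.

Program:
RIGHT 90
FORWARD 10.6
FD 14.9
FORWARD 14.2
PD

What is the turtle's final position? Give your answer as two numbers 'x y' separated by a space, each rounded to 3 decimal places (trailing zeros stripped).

Answer: -43.7 5

Derivation:
Executing turtle program step by step:
Start: pos=(-4,5), heading=270, pen down
RT 90: heading 270 -> 180
FD 10.6: (-4,5) -> (-14.6,5) [heading=180, draw]
FD 14.9: (-14.6,5) -> (-29.5,5) [heading=180, draw]
FD 14.2: (-29.5,5) -> (-43.7,5) [heading=180, draw]
PD: pen down
Final: pos=(-43.7,5), heading=180, 3 segment(s) drawn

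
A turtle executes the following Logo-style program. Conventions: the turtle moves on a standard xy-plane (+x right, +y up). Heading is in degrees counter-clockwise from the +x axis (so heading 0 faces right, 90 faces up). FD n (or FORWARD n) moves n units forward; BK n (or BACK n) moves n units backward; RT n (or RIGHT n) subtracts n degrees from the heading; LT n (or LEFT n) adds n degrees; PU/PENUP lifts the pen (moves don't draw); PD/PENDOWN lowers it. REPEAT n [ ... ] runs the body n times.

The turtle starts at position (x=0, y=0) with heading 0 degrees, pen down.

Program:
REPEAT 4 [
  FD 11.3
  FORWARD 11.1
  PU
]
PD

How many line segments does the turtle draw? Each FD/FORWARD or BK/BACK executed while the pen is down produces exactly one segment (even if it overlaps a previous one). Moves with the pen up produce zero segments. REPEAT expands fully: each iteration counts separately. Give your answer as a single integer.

Executing turtle program step by step:
Start: pos=(0,0), heading=0, pen down
REPEAT 4 [
  -- iteration 1/4 --
  FD 11.3: (0,0) -> (11.3,0) [heading=0, draw]
  FD 11.1: (11.3,0) -> (22.4,0) [heading=0, draw]
  PU: pen up
  -- iteration 2/4 --
  FD 11.3: (22.4,0) -> (33.7,0) [heading=0, move]
  FD 11.1: (33.7,0) -> (44.8,0) [heading=0, move]
  PU: pen up
  -- iteration 3/4 --
  FD 11.3: (44.8,0) -> (56.1,0) [heading=0, move]
  FD 11.1: (56.1,0) -> (67.2,0) [heading=0, move]
  PU: pen up
  -- iteration 4/4 --
  FD 11.3: (67.2,0) -> (78.5,0) [heading=0, move]
  FD 11.1: (78.5,0) -> (89.6,0) [heading=0, move]
  PU: pen up
]
PD: pen down
Final: pos=(89.6,0), heading=0, 2 segment(s) drawn
Segments drawn: 2

Answer: 2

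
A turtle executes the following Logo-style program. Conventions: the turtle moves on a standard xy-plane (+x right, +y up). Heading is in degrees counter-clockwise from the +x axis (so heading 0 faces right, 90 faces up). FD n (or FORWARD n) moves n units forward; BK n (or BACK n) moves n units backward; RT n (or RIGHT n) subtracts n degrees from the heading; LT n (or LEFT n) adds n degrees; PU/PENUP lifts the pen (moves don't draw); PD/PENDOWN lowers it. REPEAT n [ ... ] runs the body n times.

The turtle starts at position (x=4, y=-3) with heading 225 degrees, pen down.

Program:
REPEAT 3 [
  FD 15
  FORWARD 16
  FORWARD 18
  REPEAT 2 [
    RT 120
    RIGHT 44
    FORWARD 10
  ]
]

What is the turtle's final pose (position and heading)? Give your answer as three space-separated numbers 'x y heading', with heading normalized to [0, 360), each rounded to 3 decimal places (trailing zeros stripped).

Executing turtle program step by step:
Start: pos=(4,-3), heading=225, pen down
REPEAT 3 [
  -- iteration 1/3 --
  FD 15: (4,-3) -> (-6.607,-13.607) [heading=225, draw]
  FD 16: (-6.607,-13.607) -> (-17.92,-24.92) [heading=225, draw]
  FD 18: (-17.92,-24.92) -> (-30.648,-37.648) [heading=225, draw]
  REPEAT 2 [
    -- iteration 1/2 --
    RT 120: heading 225 -> 105
    RT 44: heading 105 -> 61
    FD 10: (-30.648,-37.648) -> (-25.8,-28.902) [heading=61, draw]
    -- iteration 2/2 --
    RT 120: heading 61 -> 301
    RT 44: heading 301 -> 257
    FD 10: (-25.8,-28.902) -> (-28.05,-38.646) [heading=257, draw]
  ]
  -- iteration 2/3 --
  FD 15: (-28.05,-38.646) -> (-31.424,-53.261) [heading=257, draw]
  FD 16: (-31.424,-53.261) -> (-35.023,-68.851) [heading=257, draw]
  FD 18: (-35.023,-68.851) -> (-39.072,-86.39) [heading=257, draw]
  REPEAT 2 [
    -- iteration 1/2 --
    RT 120: heading 257 -> 137
    RT 44: heading 137 -> 93
    FD 10: (-39.072,-86.39) -> (-39.596,-76.404) [heading=93, draw]
    -- iteration 2/2 --
    RT 120: heading 93 -> 333
    RT 44: heading 333 -> 289
    FD 10: (-39.596,-76.404) -> (-36.34,-85.859) [heading=289, draw]
  ]
  -- iteration 3/3 --
  FD 15: (-36.34,-85.859) -> (-31.456,-100.042) [heading=289, draw]
  FD 16: (-31.456,-100.042) -> (-26.247,-115.17) [heading=289, draw]
  FD 18: (-26.247,-115.17) -> (-20.387,-132.189) [heading=289, draw]
  REPEAT 2 [
    -- iteration 1/2 --
    RT 120: heading 289 -> 169
    RT 44: heading 169 -> 125
    FD 10: (-20.387,-132.189) -> (-26.123,-123.998) [heading=125, draw]
    -- iteration 2/2 --
    RT 120: heading 125 -> 5
    RT 44: heading 5 -> 321
    FD 10: (-26.123,-123.998) -> (-18.351,-130.291) [heading=321, draw]
  ]
]
Final: pos=(-18.351,-130.291), heading=321, 15 segment(s) drawn

Answer: -18.351 -130.291 321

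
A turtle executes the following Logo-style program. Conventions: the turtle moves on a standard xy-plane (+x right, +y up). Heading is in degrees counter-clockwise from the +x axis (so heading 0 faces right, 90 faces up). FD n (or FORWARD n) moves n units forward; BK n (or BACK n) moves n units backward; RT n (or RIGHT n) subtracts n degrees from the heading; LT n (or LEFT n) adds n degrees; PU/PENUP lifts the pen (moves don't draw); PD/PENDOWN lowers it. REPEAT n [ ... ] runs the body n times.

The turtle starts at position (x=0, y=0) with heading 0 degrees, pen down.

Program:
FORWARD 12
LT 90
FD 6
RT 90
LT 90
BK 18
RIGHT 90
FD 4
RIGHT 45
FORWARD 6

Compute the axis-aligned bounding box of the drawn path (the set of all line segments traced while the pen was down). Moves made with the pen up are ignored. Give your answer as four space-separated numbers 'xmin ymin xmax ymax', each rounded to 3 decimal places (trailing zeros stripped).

Executing turtle program step by step:
Start: pos=(0,0), heading=0, pen down
FD 12: (0,0) -> (12,0) [heading=0, draw]
LT 90: heading 0 -> 90
FD 6: (12,0) -> (12,6) [heading=90, draw]
RT 90: heading 90 -> 0
LT 90: heading 0 -> 90
BK 18: (12,6) -> (12,-12) [heading=90, draw]
RT 90: heading 90 -> 0
FD 4: (12,-12) -> (16,-12) [heading=0, draw]
RT 45: heading 0 -> 315
FD 6: (16,-12) -> (20.243,-16.243) [heading=315, draw]
Final: pos=(20.243,-16.243), heading=315, 5 segment(s) drawn

Segment endpoints: x in {0, 12, 12, 16, 20.243}, y in {-16.243, -12, 0, 6}
xmin=0, ymin=-16.243, xmax=20.243, ymax=6

Answer: 0 -16.243 20.243 6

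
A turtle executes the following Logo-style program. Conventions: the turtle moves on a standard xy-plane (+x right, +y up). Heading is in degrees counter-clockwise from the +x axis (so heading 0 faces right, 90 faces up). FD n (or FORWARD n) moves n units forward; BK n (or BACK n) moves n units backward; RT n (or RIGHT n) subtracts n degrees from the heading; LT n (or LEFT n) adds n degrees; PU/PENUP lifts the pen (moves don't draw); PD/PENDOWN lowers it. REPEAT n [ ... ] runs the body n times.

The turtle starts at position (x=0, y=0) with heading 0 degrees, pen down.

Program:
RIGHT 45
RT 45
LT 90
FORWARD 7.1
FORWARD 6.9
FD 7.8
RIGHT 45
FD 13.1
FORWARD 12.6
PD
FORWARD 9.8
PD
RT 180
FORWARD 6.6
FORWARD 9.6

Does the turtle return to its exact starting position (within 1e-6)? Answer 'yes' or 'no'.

Answer: no

Derivation:
Executing turtle program step by step:
Start: pos=(0,0), heading=0, pen down
RT 45: heading 0 -> 315
RT 45: heading 315 -> 270
LT 90: heading 270 -> 0
FD 7.1: (0,0) -> (7.1,0) [heading=0, draw]
FD 6.9: (7.1,0) -> (14,0) [heading=0, draw]
FD 7.8: (14,0) -> (21.8,0) [heading=0, draw]
RT 45: heading 0 -> 315
FD 13.1: (21.8,0) -> (31.063,-9.263) [heading=315, draw]
FD 12.6: (31.063,-9.263) -> (39.973,-18.173) [heading=315, draw]
PD: pen down
FD 9.8: (39.973,-18.173) -> (46.902,-25.102) [heading=315, draw]
PD: pen down
RT 180: heading 315 -> 135
FD 6.6: (46.902,-25.102) -> (42.235,-20.435) [heading=135, draw]
FD 9.6: (42.235,-20.435) -> (35.447,-13.647) [heading=135, draw]
Final: pos=(35.447,-13.647), heading=135, 8 segment(s) drawn

Start position: (0, 0)
Final position: (35.447, -13.647)
Distance = 37.983; >= 1e-6 -> NOT closed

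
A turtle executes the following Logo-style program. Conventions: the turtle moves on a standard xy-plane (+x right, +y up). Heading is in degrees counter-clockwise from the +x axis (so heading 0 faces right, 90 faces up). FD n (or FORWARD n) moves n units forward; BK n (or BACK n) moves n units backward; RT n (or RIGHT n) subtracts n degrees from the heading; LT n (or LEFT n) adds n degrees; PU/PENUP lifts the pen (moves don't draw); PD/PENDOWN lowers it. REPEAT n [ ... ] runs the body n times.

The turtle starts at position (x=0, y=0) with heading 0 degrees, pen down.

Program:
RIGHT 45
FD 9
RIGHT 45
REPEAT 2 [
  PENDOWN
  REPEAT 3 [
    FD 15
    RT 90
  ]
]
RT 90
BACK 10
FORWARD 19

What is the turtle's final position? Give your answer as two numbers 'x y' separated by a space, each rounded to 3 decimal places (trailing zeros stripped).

Answer: 0.364 -21.364

Derivation:
Executing turtle program step by step:
Start: pos=(0,0), heading=0, pen down
RT 45: heading 0 -> 315
FD 9: (0,0) -> (6.364,-6.364) [heading=315, draw]
RT 45: heading 315 -> 270
REPEAT 2 [
  -- iteration 1/2 --
  PD: pen down
  REPEAT 3 [
    -- iteration 1/3 --
    FD 15: (6.364,-6.364) -> (6.364,-21.364) [heading=270, draw]
    RT 90: heading 270 -> 180
    -- iteration 2/3 --
    FD 15: (6.364,-21.364) -> (-8.636,-21.364) [heading=180, draw]
    RT 90: heading 180 -> 90
    -- iteration 3/3 --
    FD 15: (-8.636,-21.364) -> (-8.636,-6.364) [heading=90, draw]
    RT 90: heading 90 -> 0
  ]
  -- iteration 2/2 --
  PD: pen down
  REPEAT 3 [
    -- iteration 1/3 --
    FD 15: (-8.636,-6.364) -> (6.364,-6.364) [heading=0, draw]
    RT 90: heading 0 -> 270
    -- iteration 2/3 --
    FD 15: (6.364,-6.364) -> (6.364,-21.364) [heading=270, draw]
    RT 90: heading 270 -> 180
    -- iteration 3/3 --
    FD 15: (6.364,-21.364) -> (-8.636,-21.364) [heading=180, draw]
    RT 90: heading 180 -> 90
  ]
]
RT 90: heading 90 -> 0
BK 10: (-8.636,-21.364) -> (-18.636,-21.364) [heading=0, draw]
FD 19: (-18.636,-21.364) -> (0.364,-21.364) [heading=0, draw]
Final: pos=(0.364,-21.364), heading=0, 9 segment(s) drawn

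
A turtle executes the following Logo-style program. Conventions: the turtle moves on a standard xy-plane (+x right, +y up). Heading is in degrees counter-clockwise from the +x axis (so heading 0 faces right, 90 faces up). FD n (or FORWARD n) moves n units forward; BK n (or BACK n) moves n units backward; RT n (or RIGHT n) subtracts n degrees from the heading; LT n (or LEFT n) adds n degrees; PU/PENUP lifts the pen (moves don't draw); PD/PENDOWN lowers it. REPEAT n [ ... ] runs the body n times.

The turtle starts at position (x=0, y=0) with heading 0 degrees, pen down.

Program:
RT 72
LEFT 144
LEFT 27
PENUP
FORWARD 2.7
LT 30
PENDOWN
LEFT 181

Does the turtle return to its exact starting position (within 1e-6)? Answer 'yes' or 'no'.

Executing turtle program step by step:
Start: pos=(0,0), heading=0, pen down
RT 72: heading 0 -> 288
LT 144: heading 288 -> 72
LT 27: heading 72 -> 99
PU: pen up
FD 2.7: (0,0) -> (-0.422,2.667) [heading=99, move]
LT 30: heading 99 -> 129
PD: pen down
LT 181: heading 129 -> 310
Final: pos=(-0.422,2.667), heading=310, 0 segment(s) drawn

Start position: (0, 0)
Final position: (-0.422, 2.667)
Distance = 2.7; >= 1e-6 -> NOT closed

Answer: no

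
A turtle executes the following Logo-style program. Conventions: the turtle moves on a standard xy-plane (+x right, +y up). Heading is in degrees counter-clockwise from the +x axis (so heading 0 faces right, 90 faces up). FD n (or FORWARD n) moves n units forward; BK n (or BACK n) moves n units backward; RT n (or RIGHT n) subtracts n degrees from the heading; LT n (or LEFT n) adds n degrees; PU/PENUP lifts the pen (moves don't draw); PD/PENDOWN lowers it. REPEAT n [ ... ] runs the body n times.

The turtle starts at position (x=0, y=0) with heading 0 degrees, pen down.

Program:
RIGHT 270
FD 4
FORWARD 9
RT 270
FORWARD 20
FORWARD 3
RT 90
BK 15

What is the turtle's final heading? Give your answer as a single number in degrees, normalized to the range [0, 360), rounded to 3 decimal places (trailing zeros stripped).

Answer: 90

Derivation:
Executing turtle program step by step:
Start: pos=(0,0), heading=0, pen down
RT 270: heading 0 -> 90
FD 4: (0,0) -> (0,4) [heading=90, draw]
FD 9: (0,4) -> (0,13) [heading=90, draw]
RT 270: heading 90 -> 180
FD 20: (0,13) -> (-20,13) [heading=180, draw]
FD 3: (-20,13) -> (-23,13) [heading=180, draw]
RT 90: heading 180 -> 90
BK 15: (-23,13) -> (-23,-2) [heading=90, draw]
Final: pos=(-23,-2), heading=90, 5 segment(s) drawn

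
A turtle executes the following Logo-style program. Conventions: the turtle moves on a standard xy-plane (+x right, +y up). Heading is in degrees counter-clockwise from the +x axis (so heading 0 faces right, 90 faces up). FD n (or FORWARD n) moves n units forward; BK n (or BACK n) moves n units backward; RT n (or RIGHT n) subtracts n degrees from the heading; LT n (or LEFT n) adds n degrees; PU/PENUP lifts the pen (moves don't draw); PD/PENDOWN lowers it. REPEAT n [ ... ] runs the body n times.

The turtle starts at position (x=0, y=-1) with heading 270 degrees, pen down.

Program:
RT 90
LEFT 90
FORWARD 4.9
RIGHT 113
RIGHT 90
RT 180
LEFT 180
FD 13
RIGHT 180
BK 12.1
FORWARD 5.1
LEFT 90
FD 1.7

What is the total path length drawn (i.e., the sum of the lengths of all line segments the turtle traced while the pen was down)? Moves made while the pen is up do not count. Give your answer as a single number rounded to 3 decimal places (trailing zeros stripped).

Executing turtle program step by step:
Start: pos=(0,-1), heading=270, pen down
RT 90: heading 270 -> 180
LT 90: heading 180 -> 270
FD 4.9: (0,-1) -> (0,-5.9) [heading=270, draw]
RT 113: heading 270 -> 157
RT 90: heading 157 -> 67
RT 180: heading 67 -> 247
LT 180: heading 247 -> 67
FD 13: (0,-5.9) -> (5.08,6.067) [heading=67, draw]
RT 180: heading 67 -> 247
BK 12.1: (5.08,6.067) -> (9.807,17.205) [heading=247, draw]
FD 5.1: (9.807,17.205) -> (7.815,12.51) [heading=247, draw]
LT 90: heading 247 -> 337
FD 1.7: (7.815,12.51) -> (9.379,11.846) [heading=337, draw]
Final: pos=(9.379,11.846), heading=337, 5 segment(s) drawn

Segment lengths:
  seg 1: (0,-1) -> (0,-5.9), length = 4.9
  seg 2: (0,-5.9) -> (5.08,6.067), length = 13
  seg 3: (5.08,6.067) -> (9.807,17.205), length = 12.1
  seg 4: (9.807,17.205) -> (7.815,12.51), length = 5.1
  seg 5: (7.815,12.51) -> (9.379,11.846), length = 1.7
Total = 36.8

Answer: 36.8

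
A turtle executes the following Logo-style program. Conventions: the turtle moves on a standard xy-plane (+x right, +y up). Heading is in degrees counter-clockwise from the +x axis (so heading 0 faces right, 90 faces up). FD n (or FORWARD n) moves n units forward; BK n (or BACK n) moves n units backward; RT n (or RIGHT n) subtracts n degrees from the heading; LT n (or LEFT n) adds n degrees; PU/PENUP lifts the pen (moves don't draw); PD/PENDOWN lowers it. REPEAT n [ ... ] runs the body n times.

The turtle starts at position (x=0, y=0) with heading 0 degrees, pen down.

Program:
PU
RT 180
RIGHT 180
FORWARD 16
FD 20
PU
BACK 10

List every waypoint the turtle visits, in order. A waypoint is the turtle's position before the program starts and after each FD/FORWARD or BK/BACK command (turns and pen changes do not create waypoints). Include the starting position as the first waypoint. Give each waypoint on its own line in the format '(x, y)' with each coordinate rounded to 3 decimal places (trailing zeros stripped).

Answer: (0, 0)
(16, 0)
(36, 0)
(26, 0)

Derivation:
Executing turtle program step by step:
Start: pos=(0,0), heading=0, pen down
PU: pen up
RT 180: heading 0 -> 180
RT 180: heading 180 -> 0
FD 16: (0,0) -> (16,0) [heading=0, move]
FD 20: (16,0) -> (36,0) [heading=0, move]
PU: pen up
BK 10: (36,0) -> (26,0) [heading=0, move]
Final: pos=(26,0), heading=0, 0 segment(s) drawn
Waypoints (4 total):
(0, 0)
(16, 0)
(36, 0)
(26, 0)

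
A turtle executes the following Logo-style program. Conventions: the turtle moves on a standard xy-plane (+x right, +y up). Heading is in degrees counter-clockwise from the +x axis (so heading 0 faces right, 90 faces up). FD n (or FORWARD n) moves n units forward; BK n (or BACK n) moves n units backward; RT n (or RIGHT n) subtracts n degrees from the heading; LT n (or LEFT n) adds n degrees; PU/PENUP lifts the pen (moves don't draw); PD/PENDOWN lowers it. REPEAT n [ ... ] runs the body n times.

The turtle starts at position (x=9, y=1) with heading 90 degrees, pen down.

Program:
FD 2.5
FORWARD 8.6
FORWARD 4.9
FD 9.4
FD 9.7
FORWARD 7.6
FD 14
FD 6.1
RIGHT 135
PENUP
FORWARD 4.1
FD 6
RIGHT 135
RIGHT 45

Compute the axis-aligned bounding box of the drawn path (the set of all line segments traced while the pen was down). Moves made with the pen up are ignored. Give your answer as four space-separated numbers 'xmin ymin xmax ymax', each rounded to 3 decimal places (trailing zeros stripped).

Answer: 9 1 9 63.8

Derivation:
Executing turtle program step by step:
Start: pos=(9,1), heading=90, pen down
FD 2.5: (9,1) -> (9,3.5) [heading=90, draw]
FD 8.6: (9,3.5) -> (9,12.1) [heading=90, draw]
FD 4.9: (9,12.1) -> (9,17) [heading=90, draw]
FD 9.4: (9,17) -> (9,26.4) [heading=90, draw]
FD 9.7: (9,26.4) -> (9,36.1) [heading=90, draw]
FD 7.6: (9,36.1) -> (9,43.7) [heading=90, draw]
FD 14: (9,43.7) -> (9,57.7) [heading=90, draw]
FD 6.1: (9,57.7) -> (9,63.8) [heading=90, draw]
RT 135: heading 90 -> 315
PU: pen up
FD 4.1: (9,63.8) -> (11.899,60.901) [heading=315, move]
FD 6: (11.899,60.901) -> (16.142,56.658) [heading=315, move]
RT 135: heading 315 -> 180
RT 45: heading 180 -> 135
Final: pos=(16.142,56.658), heading=135, 8 segment(s) drawn

Segment endpoints: x in {9}, y in {1, 3.5, 12.1, 17, 26.4, 36.1, 43.7, 57.7, 63.8}
xmin=9, ymin=1, xmax=9, ymax=63.8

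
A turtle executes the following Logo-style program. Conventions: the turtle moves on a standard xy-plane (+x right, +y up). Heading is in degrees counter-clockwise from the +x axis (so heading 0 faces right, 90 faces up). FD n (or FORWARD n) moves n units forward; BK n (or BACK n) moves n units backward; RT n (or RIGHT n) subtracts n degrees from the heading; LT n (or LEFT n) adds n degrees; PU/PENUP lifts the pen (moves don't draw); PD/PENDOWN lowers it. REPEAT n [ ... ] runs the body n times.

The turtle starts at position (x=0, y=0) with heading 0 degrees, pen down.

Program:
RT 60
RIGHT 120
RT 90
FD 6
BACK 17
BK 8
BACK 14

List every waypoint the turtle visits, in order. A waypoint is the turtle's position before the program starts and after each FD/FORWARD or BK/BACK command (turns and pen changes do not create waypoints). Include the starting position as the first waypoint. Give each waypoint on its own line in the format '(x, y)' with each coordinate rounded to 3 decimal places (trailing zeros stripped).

Executing turtle program step by step:
Start: pos=(0,0), heading=0, pen down
RT 60: heading 0 -> 300
RT 120: heading 300 -> 180
RT 90: heading 180 -> 90
FD 6: (0,0) -> (0,6) [heading=90, draw]
BK 17: (0,6) -> (0,-11) [heading=90, draw]
BK 8: (0,-11) -> (0,-19) [heading=90, draw]
BK 14: (0,-19) -> (0,-33) [heading=90, draw]
Final: pos=(0,-33), heading=90, 4 segment(s) drawn
Waypoints (5 total):
(0, 0)
(0, 6)
(0, -11)
(0, -19)
(0, -33)

Answer: (0, 0)
(0, 6)
(0, -11)
(0, -19)
(0, -33)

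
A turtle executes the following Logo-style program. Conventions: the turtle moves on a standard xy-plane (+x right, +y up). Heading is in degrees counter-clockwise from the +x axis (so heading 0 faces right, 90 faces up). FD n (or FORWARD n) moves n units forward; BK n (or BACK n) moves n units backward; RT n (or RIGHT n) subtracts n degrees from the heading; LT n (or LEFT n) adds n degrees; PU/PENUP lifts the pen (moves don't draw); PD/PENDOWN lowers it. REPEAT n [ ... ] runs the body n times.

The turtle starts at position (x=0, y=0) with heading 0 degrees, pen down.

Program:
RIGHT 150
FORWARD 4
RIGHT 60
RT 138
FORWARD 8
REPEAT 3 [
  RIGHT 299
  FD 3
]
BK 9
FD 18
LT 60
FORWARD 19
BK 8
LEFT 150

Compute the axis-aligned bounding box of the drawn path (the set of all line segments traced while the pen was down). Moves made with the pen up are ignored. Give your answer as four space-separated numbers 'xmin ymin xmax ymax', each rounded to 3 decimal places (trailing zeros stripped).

Answer: -13.354 -16.768 8.95 6.243

Derivation:
Executing turtle program step by step:
Start: pos=(0,0), heading=0, pen down
RT 150: heading 0 -> 210
FD 4: (0,0) -> (-3.464,-2) [heading=210, draw]
RT 60: heading 210 -> 150
RT 138: heading 150 -> 12
FD 8: (-3.464,-2) -> (4.361,-0.337) [heading=12, draw]
REPEAT 3 [
  -- iteration 1/3 --
  RT 299: heading 12 -> 73
  FD 3: (4.361,-0.337) -> (5.238,2.532) [heading=73, draw]
  -- iteration 2/3 --
  RT 299: heading 73 -> 134
  FD 3: (5.238,2.532) -> (3.154,4.69) [heading=134, draw]
  -- iteration 3/3 --
  RT 299: heading 134 -> 195
  FD 3: (3.154,4.69) -> (0.256,3.914) [heading=195, draw]
]
BK 9: (0.256,3.914) -> (8.95,6.243) [heading=195, draw]
FD 18: (8.95,6.243) -> (-8.437,1.584) [heading=195, draw]
LT 60: heading 195 -> 255
FD 19: (-8.437,1.584) -> (-13.354,-16.768) [heading=255, draw]
BK 8: (-13.354,-16.768) -> (-11.284,-9.041) [heading=255, draw]
LT 150: heading 255 -> 45
Final: pos=(-11.284,-9.041), heading=45, 9 segment(s) drawn

Segment endpoints: x in {-13.354, -11.284, -8.437, -3.464, 0, 0.256, 3.154, 4.361, 5.238, 8.95}, y in {-16.768, -9.041, -2, -0.337, 0, 1.584, 2.532, 3.914, 4.69, 6.243}
xmin=-13.354, ymin=-16.768, xmax=8.95, ymax=6.243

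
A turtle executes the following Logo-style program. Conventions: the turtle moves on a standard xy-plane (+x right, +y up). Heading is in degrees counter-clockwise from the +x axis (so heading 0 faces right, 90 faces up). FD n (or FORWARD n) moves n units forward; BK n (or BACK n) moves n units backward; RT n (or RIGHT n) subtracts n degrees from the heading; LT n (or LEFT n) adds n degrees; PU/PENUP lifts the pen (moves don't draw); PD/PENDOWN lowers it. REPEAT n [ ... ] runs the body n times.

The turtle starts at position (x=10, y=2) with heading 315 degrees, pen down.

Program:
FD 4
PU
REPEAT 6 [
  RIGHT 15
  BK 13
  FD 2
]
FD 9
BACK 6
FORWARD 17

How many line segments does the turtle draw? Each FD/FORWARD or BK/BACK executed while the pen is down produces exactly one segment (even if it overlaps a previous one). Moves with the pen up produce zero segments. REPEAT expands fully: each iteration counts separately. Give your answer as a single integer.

Executing turtle program step by step:
Start: pos=(10,2), heading=315, pen down
FD 4: (10,2) -> (12.828,-0.828) [heading=315, draw]
PU: pen up
REPEAT 6 [
  -- iteration 1/6 --
  RT 15: heading 315 -> 300
  BK 13: (12.828,-0.828) -> (6.328,10.43) [heading=300, move]
  FD 2: (6.328,10.43) -> (7.328,8.698) [heading=300, move]
  -- iteration 2/6 --
  RT 15: heading 300 -> 285
  BK 13: (7.328,8.698) -> (3.964,21.255) [heading=285, move]
  FD 2: (3.964,21.255) -> (4.481,19.323) [heading=285, move]
  -- iteration 3/6 --
  RT 15: heading 285 -> 270
  BK 13: (4.481,19.323) -> (4.481,32.323) [heading=270, move]
  FD 2: (4.481,32.323) -> (4.481,30.323) [heading=270, move]
  -- iteration 4/6 --
  RT 15: heading 270 -> 255
  BK 13: (4.481,30.323) -> (7.846,42.88) [heading=255, move]
  FD 2: (7.846,42.88) -> (7.328,40.948) [heading=255, move]
  -- iteration 5/6 --
  RT 15: heading 255 -> 240
  BK 13: (7.328,40.948) -> (13.828,52.207) [heading=240, move]
  FD 2: (13.828,52.207) -> (12.828,50.474) [heading=240, move]
  -- iteration 6/6 --
  RT 15: heading 240 -> 225
  BK 13: (12.828,50.474) -> (22.021,59.667) [heading=225, move]
  FD 2: (22.021,59.667) -> (20.607,58.253) [heading=225, move]
]
FD 9: (20.607,58.253) -> (14.243,51.889) [heading=225, move]
BK 6: (14.243,51.889) -> (18.485,56.131) [heading=225, move]
FD 17: (18.485,56.131) -> (6.464,44.111) [heading=225, move]
Final: pos=(6.464,44.111), heading=225, 1 segment(s) drawn
Segments drawn: 1

Answer: 1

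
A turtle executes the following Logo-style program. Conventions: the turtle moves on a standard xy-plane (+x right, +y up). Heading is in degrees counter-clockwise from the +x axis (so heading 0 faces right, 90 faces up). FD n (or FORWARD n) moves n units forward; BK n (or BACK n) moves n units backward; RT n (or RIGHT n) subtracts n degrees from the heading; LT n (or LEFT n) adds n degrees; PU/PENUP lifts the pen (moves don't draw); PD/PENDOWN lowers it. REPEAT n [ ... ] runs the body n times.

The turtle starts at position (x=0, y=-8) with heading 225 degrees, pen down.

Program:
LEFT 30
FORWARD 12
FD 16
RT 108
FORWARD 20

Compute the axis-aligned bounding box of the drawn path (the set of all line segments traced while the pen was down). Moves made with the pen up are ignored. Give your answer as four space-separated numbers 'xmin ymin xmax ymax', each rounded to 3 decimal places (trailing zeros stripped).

Answer: -24.02 -35.046 0 -8

Derivation:
Executing turtle program step by step:
Start: pos=(0,-8), heading=225, pen down
LT 30: heading 225 -> 255
FD 12: (0,-8) -> (-3.106,-19.591) [heading=255, draw]
FD 16: (-3.106,-19.591) -> (-7.247,-35.046) [heading=255, draw]
RT 108: heading 255 -> 147
FD 20: (-7.247,-35.046) -> (-24.02,-24.153) [heading=147, draw]
Final: pos=(-24.02,-24.153), heading=147, 3 segment(s) drawn

Segment endpoints: x in {-24.02, -7.247, -3.106, 0}, y in {-35.046, -24.153, -19.591, -8}
xmin=-24.02, ymin=-35.046, xmax=0, ymax=-8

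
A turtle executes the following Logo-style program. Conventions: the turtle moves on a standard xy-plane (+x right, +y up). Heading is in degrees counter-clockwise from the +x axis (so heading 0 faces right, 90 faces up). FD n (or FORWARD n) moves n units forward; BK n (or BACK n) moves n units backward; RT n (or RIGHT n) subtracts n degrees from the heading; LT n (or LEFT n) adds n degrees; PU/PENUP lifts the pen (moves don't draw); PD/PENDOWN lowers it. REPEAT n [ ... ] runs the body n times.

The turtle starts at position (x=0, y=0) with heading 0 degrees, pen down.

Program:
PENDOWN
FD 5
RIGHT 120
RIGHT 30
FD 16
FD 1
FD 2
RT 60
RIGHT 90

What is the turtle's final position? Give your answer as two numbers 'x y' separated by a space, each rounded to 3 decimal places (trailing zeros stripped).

Executing turtle program step by step:
Start: pos=(0,0), heading=0, pen down
PD: pen down
FD 5: (0,0) -> (5,0) [heading=0, draw]
RT 120: heading 0 -> 240
RT 30: heading 240 -> 210
FD 16: (5,0) -> (-8.856,-8) [heading=210, draw]
FD 1: (-8.856,-8) -> (-9.722,-8.5) [heading=210, draw]
FD 2: (-9.722,-8.5) -> (-11.454,-9.5) [heading=210, draw]
RT 60: heading 210 -> 150
RT 90: heading 150 -> 60
Final: pos=(-11.454,-9.5), heading=60, 4 segment(s) drawn

Answer: -11.454 -9.5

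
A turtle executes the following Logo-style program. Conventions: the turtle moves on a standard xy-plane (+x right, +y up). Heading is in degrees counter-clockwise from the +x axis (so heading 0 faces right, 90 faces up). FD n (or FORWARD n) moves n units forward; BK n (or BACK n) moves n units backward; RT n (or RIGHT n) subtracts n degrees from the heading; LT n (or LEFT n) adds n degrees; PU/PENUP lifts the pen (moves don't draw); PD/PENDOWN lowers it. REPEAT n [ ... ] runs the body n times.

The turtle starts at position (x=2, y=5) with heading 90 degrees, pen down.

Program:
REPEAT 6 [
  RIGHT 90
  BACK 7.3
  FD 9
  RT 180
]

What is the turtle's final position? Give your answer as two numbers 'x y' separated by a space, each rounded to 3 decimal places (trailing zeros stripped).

Answer: 3.7 6.7

Derivation:
Executing turtle program step by step:
Start: pos=(2,5), heading=90, pen down
REPEAT 6 [
  -- iteration 1/6 --
  RT 90: heading 90 -> 0
  BK 7.3: (2,5) -> (-5.3,5) [heading=0, draw]
  FD 9: (-5.3,5) -> (3.7,5) [heading=0, draw]
  RT 180: heading 0 -> 180
  -- iteration 2/6 --
  RT 90: heading 180 -> 90
  BK 7.3: (3.7,5) -> (3.7,-2.3) [heading=90, draw]
  FD 9: (3.7,-2.3) -> (3.7,6.7) [heading=90, draw]
  RT 180: heading 90 -> 270
  -- iteration 3/6 --
  RT 90: heading 270 -> 180
  BK 7.3: (3.7,6.7) -> (11,6.7) [heading=180, draw]
  FD 9: (11,6.7) -> (2,6.7) [heading=180, draw]
  RT 180: heading 180 -> 0
  -- iteration 4/6 --
  RT 90: heading 0 -> 270
  BK 7.3: (2,6.7) -> (2,14) [heading=270, draw]
  FD 9: (2,14) -> (2,5) [heading=270, draw]
  RT 180: heading 270 -> 90
  -- iteration 5/6 --
  RT 90: heading 90 -> 0
  BK 7.3: (2,5) -> (-5.3,5) [heading=0, draw]
  FD 9: (-5.3,5) -> (3.7,5) [heading=0, draw]
  RT 180: heading 0 -> 180
  -- iteration 6/6 --
  RT 90: heading 180 -> 90
  BK 7.3: (3.7,5) -> (3.7,-2.3) [heading=90, draw]
  FD 9: (3.7,-2.3) -> (3.7,6.7) [heading=90, draw]
  RT 180: heading 90 -> 270
]
Final: pos=(3.7,6.7), heading=270, 12 segment(s) drawn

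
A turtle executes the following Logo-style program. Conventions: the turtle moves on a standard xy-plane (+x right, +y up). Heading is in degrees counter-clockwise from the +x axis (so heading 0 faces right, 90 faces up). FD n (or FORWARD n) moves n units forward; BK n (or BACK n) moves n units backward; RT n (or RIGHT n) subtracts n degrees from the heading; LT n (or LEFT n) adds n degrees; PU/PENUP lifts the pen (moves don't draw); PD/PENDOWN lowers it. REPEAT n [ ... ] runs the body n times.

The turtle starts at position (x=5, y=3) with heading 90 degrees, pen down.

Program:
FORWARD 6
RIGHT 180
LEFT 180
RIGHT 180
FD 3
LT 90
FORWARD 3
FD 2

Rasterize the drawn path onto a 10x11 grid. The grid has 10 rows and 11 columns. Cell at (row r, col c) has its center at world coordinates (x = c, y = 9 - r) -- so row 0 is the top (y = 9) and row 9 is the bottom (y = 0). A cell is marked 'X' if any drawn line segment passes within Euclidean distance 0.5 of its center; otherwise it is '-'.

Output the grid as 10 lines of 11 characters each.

Answer: -----X-----
-----X-----
-----X-----
-----XXXXXX
-----X-----
-----X-----
-----X-----
-----------
-----------
-----------

Derivation:
Segment 0: (5,3) -> (5,9)
Segment 1: (5,9) -> (5,6)
Segment 2: (5,6) -> (8,6)
Segment 3: (8,6) -> (10,6)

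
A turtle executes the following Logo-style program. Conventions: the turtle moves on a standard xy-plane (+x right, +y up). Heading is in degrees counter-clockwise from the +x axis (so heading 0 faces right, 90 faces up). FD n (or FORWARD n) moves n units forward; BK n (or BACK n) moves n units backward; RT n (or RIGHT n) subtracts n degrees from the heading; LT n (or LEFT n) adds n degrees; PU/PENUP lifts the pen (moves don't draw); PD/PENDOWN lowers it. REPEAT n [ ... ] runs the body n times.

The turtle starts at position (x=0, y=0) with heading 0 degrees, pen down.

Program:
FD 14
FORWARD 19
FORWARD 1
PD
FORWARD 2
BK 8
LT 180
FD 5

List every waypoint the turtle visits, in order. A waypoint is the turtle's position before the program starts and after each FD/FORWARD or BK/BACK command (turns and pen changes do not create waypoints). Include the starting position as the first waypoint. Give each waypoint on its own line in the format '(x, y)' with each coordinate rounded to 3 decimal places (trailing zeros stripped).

Answer: (0, 0)
(14, 0)
(33, 0)
(34, 0)
(36, 0)
(28, 0)
(23, 0)

Derivation:
Executing turtle program step by step:
Start: pos=(0,0), heading=0, pen down
FD 14: (0,0) -> (14,0) [heading=0, draw]
FD 19: (14,0) -> (33,0) [heading=0, draw]
FD 1: (33,0) -> (34,0) [heading=0, draw]
PD: pen down
FD 2: (34,0) -> (36,0) [heading=0, draw]
BK 8: (36,0) -> (28,0) [heading=0, draw]
LT 180: heading 0 -> 180
FD 5: (28,0) -> (23,0) [heading=180, draw]
Final: pos=(23,0), heading=180, 6 segment(s) drawn
Waypoints (7 total):
(0, 0)
(14, 0)
(33, 0)
(34, 0)
(36, 0)
(28, 0)
(23, 0)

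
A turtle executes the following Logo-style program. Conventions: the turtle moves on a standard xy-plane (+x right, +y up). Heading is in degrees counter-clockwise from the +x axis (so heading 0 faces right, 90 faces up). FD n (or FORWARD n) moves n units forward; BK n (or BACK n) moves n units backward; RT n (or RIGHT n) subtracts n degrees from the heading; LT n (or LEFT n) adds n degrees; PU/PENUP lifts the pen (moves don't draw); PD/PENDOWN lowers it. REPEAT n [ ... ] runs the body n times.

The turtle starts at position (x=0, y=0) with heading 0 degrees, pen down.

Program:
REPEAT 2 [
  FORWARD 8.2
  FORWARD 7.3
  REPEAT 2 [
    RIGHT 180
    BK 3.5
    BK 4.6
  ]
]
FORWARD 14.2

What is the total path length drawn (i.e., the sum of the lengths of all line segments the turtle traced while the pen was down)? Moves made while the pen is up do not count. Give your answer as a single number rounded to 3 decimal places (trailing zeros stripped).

Executing turtle program step by step:
Start: pos=(0,0), heading=0, pen down
REPEAT 2 [
  -- iteration 1/2 --
  FD 8.2: (0,0) -> (8.2,0) [heading=0, draw]
  FD 7.3: (8.2,0) -> (15.5,0) [heading=0, draw]
  REPEAT 2 [
    -- iteration 1/2 --
    RT 180: heading 0 -> 180
    BK 3.5: (15.5,0) -> (19,0) [heading=180, draw]
    BK 4.6: (19,0) -> (23.6,0) [heading=180, draw]
    -- iteration 2/2 --
    RT 180: heading 180 -> 0
    BK 3.5: (23.6,0) -> (20.1,0) [heading=0, draw]
    BK 4.6: (20.1,0) -> (15.5,0) [heading=0, draw]
  ]
  -- iteration 2/2 --
  FD 8.2: (15.5,0) -> (23.7,0) [heading=0, draw]
  FD 7.3: (23.7,0) -> (31,0) [heading=0, draw]
  REPEAT 2 [
    -- iteration 1/2 --
    RT 180: heading 0 -> 180
    BK 3.5: (31,0) -> (34.5,0) [heading=180, draw]
    BK 4.6: (34.5,0) -> (39.1,0) [heading=180, draw]
    -- iteration 2/2 --
    RT 180: heading 180 -> 0
    BK 3.5: (39.1,0) -> (35.6,0) [heading=0, draw]
    BK 4.6: (35.6,0) -> (31,0) [heading=0, draw]
  ]
]
FD 14.2: (31,0) -> (45.2,0) [heading=0, draw]
Final: pos=(45.2,0), heading=0, 13 segment(s) drawn

Segment lengths:
  seg 1: (0,0) -> (8.2,0), length = 8.2
  seg 2: (8.2,0) -> (15.5,0), length = 7.3
  seg 3: (15.5,0) -> (19,0), length = 3.5
  seg 4: (19,0) -> (23.6,0), length = 4.6
  seg 5: (23.6,0) -> (20.1,0), length = 3.5
  seg 6: (20.1,0) -> (15.5,0), length = 4.6
  seg 7: (15.5,0) -> (23.7,0), length = 8.2
  seg 8: (23.7,0) -> (31,0), length = 7.3
  seg 9: (31,0) -> (34.5,0), length = 3.5
  seg 10: (34.5,0) -> (39.1,0), length = 4.6
  seg 11: (39.1,0) -> (35.6,0), length = 3.5
  seg 12: (35.6,0) -> (31,0), length = 4.6
  seg 13: (31,0) -> (45.2,0), length = 14.2
Total = 77.6

Answer: 77.6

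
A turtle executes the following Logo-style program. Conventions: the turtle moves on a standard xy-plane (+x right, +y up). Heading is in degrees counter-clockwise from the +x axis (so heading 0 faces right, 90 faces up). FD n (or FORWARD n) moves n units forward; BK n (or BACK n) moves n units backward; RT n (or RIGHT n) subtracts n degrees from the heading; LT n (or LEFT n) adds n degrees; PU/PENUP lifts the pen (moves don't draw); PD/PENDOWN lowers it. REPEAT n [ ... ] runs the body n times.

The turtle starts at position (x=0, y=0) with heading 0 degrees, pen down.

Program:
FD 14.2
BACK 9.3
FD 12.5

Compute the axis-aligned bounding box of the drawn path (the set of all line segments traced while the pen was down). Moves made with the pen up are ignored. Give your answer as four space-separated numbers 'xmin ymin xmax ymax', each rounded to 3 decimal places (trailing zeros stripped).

Answer: 0 0 17.4 0

Derivation:
Executing turtle program step by step:
Start: pos=(0,0), heading=0, pen down
FD 14.2: (0,0) -> (14.2,0) [heading=0, draw]
BK 9.3: (14.2,0) -> (4.9,0) [heading=0, draw]
FD 12.5: (4.9,0) -> (17.4,0) [heading=0, draw]
Final: pos=(17.4,0), heading=0, 3 segment(s) drawn

Segment endpoints: x in {0, 4.9, 14.2, 17.4}, y in {0}
xmin=0, ymin=0, xmax=17.4, ymax=0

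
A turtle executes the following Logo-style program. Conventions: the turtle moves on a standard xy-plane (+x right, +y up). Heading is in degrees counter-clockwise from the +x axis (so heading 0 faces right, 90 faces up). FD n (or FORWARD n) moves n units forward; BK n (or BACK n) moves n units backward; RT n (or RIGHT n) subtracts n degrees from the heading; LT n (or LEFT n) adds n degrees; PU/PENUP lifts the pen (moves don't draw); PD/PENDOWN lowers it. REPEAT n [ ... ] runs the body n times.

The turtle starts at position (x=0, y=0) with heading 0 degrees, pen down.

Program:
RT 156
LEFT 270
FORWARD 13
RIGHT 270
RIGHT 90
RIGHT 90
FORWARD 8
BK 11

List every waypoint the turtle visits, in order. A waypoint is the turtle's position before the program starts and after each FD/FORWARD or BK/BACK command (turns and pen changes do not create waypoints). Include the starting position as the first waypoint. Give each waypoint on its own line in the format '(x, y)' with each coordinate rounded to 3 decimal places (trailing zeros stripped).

Answer: (0, 0)
(-5.288, 11.876)
(2.021, 15.13)
(-8.028, 10.656)

Derivation:
Executing turtle program step by step:
Start: pos=(0,0), heading=0, pen down
RT 156: heading 0 -> 204
LT 270: heading 204 -> 114
FD 13: (0,0) -> (-5.288,11.876) [heading=114, draw]
RT 270: heading 114 -> 204
RT 90: heading 204 -> 114
RT 90: heading 114 -> 24
FD 8: (-5.288,11.876) -> (2.021,15.13) [heading=24, draw]
BK 11: (2.021,15.13) -> (-8.028,10.656) [heading=24, draw]
Final: pos=(-8.028,10.656), heading=24, 3 segment(s) drawn
Waypoints (4 total):
(0, 0)
(-5.288, 11.876)
(2.021, 15.13)
(-8.028, 10.656)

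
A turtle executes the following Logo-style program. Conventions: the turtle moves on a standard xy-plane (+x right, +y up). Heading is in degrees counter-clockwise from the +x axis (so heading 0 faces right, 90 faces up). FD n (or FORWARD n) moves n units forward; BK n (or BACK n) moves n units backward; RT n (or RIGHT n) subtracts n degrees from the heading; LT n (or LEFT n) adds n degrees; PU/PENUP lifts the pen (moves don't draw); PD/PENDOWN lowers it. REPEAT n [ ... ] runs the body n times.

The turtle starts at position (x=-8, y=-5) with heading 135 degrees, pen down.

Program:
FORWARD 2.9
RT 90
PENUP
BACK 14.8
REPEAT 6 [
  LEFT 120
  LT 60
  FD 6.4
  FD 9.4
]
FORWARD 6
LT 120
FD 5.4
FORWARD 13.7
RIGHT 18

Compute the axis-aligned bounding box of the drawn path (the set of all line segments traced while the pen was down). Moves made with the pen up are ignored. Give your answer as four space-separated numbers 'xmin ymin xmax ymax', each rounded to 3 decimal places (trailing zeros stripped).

Answer: -10.051 -5 -8 -2.949

Derivation:
Executing turtle program step by step:
Start: pos=(-8,-5), heading=135, pen down
FD 2.9: (-8,-5) -> (-10.051,-2.949) [heading=135, draw]
RT 90: heading 135 -> 45
PU: pen up
BK 14.8: (-10.051,-2.949) -> (-20.516,-13.415) [heading=45, move]
REPEAT 6 [
  -- iteration 1/6 --
  LT 120: heading 45 -> 165
  LT 60: heading 165 -> 225
  FD 6.4: (-20.516,-13.415) -> (-25.041,-17.94) [heading=225, move]
  FD 9.4: (-25.041,-17.94) -> (-31.688,-24.587) [heading=225, move]
  -- iteration 2/6 --
  LT 120: heading 225 -> 345
  LT 60: heading 345 -> 45
  FD 6.4: (-31.688,-24.587) -> (-27.163,-20.061) [heading=45, move]
  FD 9.4: (-27.163,-20.061) -> (-20.516,-13.415) [heading=45, move]
  -- iteration 3/6 --
  LT 120: heading 45 -> 165
  LT 60: heading 165 -> 225
  FD 6.4: (-20.516,-13.415) -> (-25.041,-17.94) [heading=225, move]
  FD 9.4: (-25.041,-17.94) -> (-31.688,-24.587) [heading=225, move]
  -- iteration 4/6 --
  LT 120: heading 225 -> 345
  LT 60: heading 345 -> 45
  FD 6.4: (-31.688,-24.587) -> (-27.163,-20.061) [heading=45, move]
  FD 9.4: (-27.163,-20.061) -> (-20.516,-13.415) [heading=45, move]
  -- iteration 5/6 --
  LT 120: heading 45 -> 165
  LT 60: heading 165 -> 225
  FD 6.4: (-20.516,-13.415) -> (-25.041,-17.94) [heading=225, move]
  FD 9.4: (-25.041,-17.94) -> (-31.688,-24.587) [heading=225, move]
  -- iteration 6/6 --
  LT 120: heading 225 -> 345
  LT 60: heading 345 -> 45
  FD 6.4: (-31.688,-24.587) -> (-27.163,-20.061) [heading=45, move]
  FD 9.4: (-27.163,-20.061) -> (-20.516,-13.415) [heading=45, move]
]
FD 6: (-20.516,-13.415) -> (-16.273,-9.172) [heading=45, move]
LT 120: heading 45 -> 165
FD 5.4: (-16.273,-9.172) -> (-21.489,-7.774) [heading=165, move]
FD 13.7: (-21.489,-7.774) -> (-34.722,-4.228) [heading=165, move]
RT 18: heading 165 -> 147
Final: pos=(-34.722,-4.228), heading=147, 1 segment(s) drawn

Segment endpoints: x in {-10.051, -8}, y in {-5, -2.949}
xmin=-10.051, ymin=-5, xmax=-8, ymax=-2.949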